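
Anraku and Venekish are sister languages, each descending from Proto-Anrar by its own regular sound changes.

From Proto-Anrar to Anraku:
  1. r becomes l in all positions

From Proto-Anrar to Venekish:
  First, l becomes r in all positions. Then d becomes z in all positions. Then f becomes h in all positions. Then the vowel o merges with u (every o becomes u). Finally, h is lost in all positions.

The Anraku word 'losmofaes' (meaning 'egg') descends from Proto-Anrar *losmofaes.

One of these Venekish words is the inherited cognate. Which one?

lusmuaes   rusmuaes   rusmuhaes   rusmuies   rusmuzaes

Venekish: *losmofaes
  losmofaes → rosmofaes   [unconditioned shift]
  rosmofaes (rule 2 does not apply)
  rosmofaes → rosmohaes   [unconditioned shift]
  rosmohaes → rusmuhaes   [vowel merger]
  rusmuhaes → rusmuaes   [h-loss]
  giving Venekish rusmuaes.
The other candidates each miss or misapply at least one Venekish change.

rusmuaes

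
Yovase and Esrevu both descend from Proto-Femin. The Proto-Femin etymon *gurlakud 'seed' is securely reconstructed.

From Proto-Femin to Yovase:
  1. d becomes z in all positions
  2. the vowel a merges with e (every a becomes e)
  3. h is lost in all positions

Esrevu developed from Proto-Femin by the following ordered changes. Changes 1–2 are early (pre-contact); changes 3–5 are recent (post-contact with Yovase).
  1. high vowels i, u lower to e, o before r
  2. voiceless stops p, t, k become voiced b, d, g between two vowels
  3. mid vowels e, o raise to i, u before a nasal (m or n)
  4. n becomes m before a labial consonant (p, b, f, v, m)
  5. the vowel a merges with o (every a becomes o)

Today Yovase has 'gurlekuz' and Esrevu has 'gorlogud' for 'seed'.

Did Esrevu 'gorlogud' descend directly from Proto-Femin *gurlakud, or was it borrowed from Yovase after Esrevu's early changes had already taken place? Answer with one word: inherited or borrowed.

inherited

If inherited, *gurlakud would pass through all of Esrevu's changes:
Esrevu: start from *gurlakud.
  rule 1 (pre-rhotic lowering): gurlakud → gorlakud
  rule 2 (intervocalic voicing): gorlakud → gorlagud
  rule 3: no change — gorlagud
  rule 4: no change — gorlagud
  rule 5 (vowel merger): gorlagud → gorlogud
  ⇒ Esrevu gorlogud
If borrowed from Yovase 'gurlekuz' after the early changes, it would undergo only the recent ones:
  rule 3 (pre-nasal raising): no change (gurlekuz)
  rule 4 (nasal place assimilation): no change (gurlekuz)
  rule 5 (vowel merger): no change (gurlekuz)
  ⇒ as a loan: gurlekuz
Esrevu 'gorlogud' matches the inherited outcome exactly, so it is an inherited cognate, not a loan.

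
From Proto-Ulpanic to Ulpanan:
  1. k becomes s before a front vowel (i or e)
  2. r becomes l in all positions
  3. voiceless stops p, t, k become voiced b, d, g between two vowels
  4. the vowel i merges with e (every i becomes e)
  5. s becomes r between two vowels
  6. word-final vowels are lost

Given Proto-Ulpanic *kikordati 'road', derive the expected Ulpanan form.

segoldad

Ulpanan: *kikordati > sikordati > sikoldati > sigoldadi > segoldade > segoldad  (by palatalisation, unconditioned shift, intervocalic voicing, vowel merger, apocope)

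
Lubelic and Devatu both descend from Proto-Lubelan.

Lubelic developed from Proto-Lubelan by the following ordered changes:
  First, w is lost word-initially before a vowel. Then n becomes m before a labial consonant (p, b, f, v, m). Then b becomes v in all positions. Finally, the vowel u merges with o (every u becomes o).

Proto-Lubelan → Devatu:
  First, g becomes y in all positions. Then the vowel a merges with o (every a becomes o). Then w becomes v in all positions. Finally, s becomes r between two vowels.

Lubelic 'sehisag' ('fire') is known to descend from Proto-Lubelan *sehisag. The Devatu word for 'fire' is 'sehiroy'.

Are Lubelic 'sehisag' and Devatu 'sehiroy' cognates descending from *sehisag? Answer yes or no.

yes

Derive the expected Devatu reflex of *sehisag:
Devatu: *sehisag
  sehisag → sehisay   [unconditioned shift]
  sehisay → sehisoy   [vowel merger]
  sehisoy (rule 3 does not apply)
  sehisoy → sehiroy   [rhotacism]
  giving Devatu sehiroy.
Devatu 'sehiroy' matches the regular reflex exactly, so the pair is cognate.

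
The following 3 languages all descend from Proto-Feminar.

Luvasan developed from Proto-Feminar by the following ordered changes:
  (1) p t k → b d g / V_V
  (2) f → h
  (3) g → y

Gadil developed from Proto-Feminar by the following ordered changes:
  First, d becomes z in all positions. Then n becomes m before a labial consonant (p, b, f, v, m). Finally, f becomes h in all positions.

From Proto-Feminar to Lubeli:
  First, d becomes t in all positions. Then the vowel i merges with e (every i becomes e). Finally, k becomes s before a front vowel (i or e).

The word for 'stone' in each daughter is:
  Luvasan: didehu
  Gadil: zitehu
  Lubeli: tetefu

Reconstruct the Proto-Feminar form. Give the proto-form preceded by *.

*ditefu

Position 1: Luvasan has d, Gadil has z, Lubeli has t. Taking the neighbouring segments as reconstructed: Luvasan d can only go back to *d; Gadil z could go back to *d or *z; Lubeli t could go back to *t or *d — the one source consistent with every daughter is *d.
Position 3: Luvasan has d, Gadil has t, Lubeli has t. Gadil preserves t here (none of its changes turn any other segment into t), so the proto-segment is *t.
Verify the candidate proto-form against each daughter:
Luvasan: *ditefu
  ditefu → didefu   [intervocalic voicing]
  didefu → didehu   [unconditioned shift]
  didehu (rule 3 does not apply)
  giving Luvasan didehu.
Gadil: start from *ditefu.
  rule 1 (unconditioned shift): ditefu → zitefu
  rule 2: no change — zitefu
  rule 3 (unconditioned shift): zitefu → zitehu
  ⇒ Gadil zitehu
Lubeli: start from *ditefu.
  rule 1 (unconditioned shift): ditefu → titefu
  rule 2 (vowel merger): titefu → tetefu
  rule 3: no change — tetefu
  ⇒ Lubeli tetefu
*ditefu is the unique common source.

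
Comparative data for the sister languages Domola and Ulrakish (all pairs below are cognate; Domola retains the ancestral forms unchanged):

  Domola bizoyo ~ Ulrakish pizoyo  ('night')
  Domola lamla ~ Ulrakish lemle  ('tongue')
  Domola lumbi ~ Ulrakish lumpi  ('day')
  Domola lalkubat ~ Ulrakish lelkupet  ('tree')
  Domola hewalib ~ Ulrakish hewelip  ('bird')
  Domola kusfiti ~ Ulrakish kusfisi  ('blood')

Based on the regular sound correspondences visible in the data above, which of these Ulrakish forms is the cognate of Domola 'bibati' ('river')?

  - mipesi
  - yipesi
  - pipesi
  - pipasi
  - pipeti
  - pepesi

pipesi

bizoyo ~ pizoyo — Domola b corresponds to Ulrakish p word-initially before a front vowel.
lalkubat ~ lelkupet — Domola b corresponds to Ulrakish p between vowels (before a back vowel).
lalkubat ~ lelkupet, hewalib ~ hewelip — Domola a corresponds to Ulrakish e after a consonant, before a consonant other than r, m, n, p, b, f, v.
kusfiti ~ kusfisi — Domola t corresponds to Ulrakish s between vowels (before a front vowel).
Applying these to Domola 'bibati':
  bibati → pibati   (b→p word-initially before a front vowel)
  pibati → pipati   (b→p between vowels (before a back vowel))
  pipati → pipeti   (a→e after a consonant, before a consonant other than r, m, n, p, b, f, v)
  pipeti → pipesi   (t→s between vowels (before a front vowel))
So the Ulrakish cognate is 'pipesi'.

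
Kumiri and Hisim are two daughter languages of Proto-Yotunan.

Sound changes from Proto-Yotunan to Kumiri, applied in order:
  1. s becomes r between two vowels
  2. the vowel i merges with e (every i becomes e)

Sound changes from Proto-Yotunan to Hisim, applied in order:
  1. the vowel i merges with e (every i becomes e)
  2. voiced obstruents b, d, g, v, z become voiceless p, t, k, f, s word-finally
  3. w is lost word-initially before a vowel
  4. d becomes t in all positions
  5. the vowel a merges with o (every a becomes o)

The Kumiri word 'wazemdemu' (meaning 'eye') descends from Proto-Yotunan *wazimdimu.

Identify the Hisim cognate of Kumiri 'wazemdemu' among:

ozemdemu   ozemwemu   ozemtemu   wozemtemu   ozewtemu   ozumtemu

ozemtemu

Hisim: *wazimdimu > wazemdemu > azemdemu > azemtemu > ozemtemu  (by vowel merger, glide loss, unconditioned shift, vowel merger)
The other candidates each miss or misapply at least one Hisim change.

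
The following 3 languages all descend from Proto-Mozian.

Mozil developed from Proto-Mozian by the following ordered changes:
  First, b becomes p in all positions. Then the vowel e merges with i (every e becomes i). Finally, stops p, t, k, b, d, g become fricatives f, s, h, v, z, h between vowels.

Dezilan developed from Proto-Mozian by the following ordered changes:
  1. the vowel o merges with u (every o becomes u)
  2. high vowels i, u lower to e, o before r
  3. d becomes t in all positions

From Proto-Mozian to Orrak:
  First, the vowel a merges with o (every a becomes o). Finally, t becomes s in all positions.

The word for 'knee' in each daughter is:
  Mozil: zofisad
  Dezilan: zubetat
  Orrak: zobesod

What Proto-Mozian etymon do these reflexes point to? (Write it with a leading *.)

Position 3: Mozil has f, Dezilan has b, Orrak has b. Dezilan preserves b here (none of its changes turn any other segment into b), so the proto-segment is *b.
Position 6: Mozil has a, Dezilan has a, Orrak has o. Mozil preserves a here (none of its changes turn any other segment into a), so the proto-segment is *a.
Position 5: Mozil has s, Dezilan has t, Orrak has s. Taking the neighbouring segments as reconstructed: Mozil s could go back to *t or *s; Dezilan t could go back to *t or *d; Orrak s could go back to *t or *s — the one source consistent with every daughter is *t.
Continuing position by position gives *zobetad; check it forward:
Mozil: *zobetad
  zobetad → zopetad   [unconditioned shift]
  zopetad → zopitad   [vowel merger]
  zopitad → zofisad   [intervocalic lenition]
  giving Mozil zofisad.
Dezilan: *zobetad > zubetad > zubetat  (by vowel merger, unconditioned shift)
Orrak: *zobetad
  zobetad → zobetod   [vowel merger]
  zobetod → zobesod   [unconditioned shift]
  giving Orrak zobesod.
Only *zobetad yields all of Mozil zofisad, Dezilan zubetat, Orrak zobesod.

*zobetad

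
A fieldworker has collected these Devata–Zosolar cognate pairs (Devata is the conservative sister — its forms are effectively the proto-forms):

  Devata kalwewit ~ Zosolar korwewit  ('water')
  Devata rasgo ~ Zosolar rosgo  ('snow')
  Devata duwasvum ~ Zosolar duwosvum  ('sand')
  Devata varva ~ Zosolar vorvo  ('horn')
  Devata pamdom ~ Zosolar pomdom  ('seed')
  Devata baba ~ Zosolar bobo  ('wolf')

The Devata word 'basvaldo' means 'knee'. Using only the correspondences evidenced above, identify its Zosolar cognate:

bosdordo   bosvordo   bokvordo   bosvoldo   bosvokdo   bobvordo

kalwewit ~ korwewit, rasgo ~ rosgo — Devata a corresponds to Zosolar o after a consonant, before a consonant other than r, m, n, p, b, f, v.
kalwewit ~ korwewit — Devata l corresponds to Zosolar r after a vowel, before a consonant other than r, m, n, p, b, f, v.
Applying these to Devata 'basvaldo':
  basvaldo → bosvaldo   (a→o after a consonant, before a consonant other than r, m, n, p, b, f, v)
  bosvaldo → bosvoldo   (a→o after a consonant, before a consonant other than r, m, n, p, b, f, v)
  bosvoldo → bosvordo   (l→r after a vowel, before a consonant other than r, m, n, p, b, f, v)
So the Zosolar cognate is 'bosvordo'.

bosvordo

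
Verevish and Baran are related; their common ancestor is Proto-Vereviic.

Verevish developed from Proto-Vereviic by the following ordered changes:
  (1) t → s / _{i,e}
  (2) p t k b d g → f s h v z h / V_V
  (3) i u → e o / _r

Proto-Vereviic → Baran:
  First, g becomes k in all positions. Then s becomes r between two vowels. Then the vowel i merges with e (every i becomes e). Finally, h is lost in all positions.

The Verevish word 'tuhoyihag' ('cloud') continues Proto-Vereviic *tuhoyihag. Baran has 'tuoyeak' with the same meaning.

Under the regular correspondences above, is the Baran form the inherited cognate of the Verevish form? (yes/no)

Derive the expected Baran reflex of *tuhoyihag:
Baran: start from *tuhoyihag.
  rule 1 (unconditioned shift): tuhoyihag → tuhoyihak
  rule 2: no change — tuhoyihak
  rule 3 (vowel merger): tuhoyihak → tuhoyehak
  rule 4 (h-loss): tuhoyehak → tuoyeak
  ⇒ Baran tuoyeak
Baran 'tuoyeak' matches the regular reflex exactly, so the pair is cognate.

yes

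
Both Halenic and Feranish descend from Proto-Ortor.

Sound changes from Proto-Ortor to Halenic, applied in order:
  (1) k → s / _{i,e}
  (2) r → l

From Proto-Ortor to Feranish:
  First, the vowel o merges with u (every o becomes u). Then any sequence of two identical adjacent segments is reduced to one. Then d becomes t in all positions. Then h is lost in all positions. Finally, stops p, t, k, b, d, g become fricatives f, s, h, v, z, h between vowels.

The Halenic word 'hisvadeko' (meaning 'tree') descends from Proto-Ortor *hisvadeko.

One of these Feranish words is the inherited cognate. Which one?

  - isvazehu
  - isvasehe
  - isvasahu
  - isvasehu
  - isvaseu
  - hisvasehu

Feranish: *hisvadeko > hisvadeku > hisvateku > isvateku > isvasehu  (by vowel merger, unconditioned shift, h-loss, intervocalic lenition)
Only 'isvasehu' matches the regular Feranish development of *hisvadeko.

isvasehu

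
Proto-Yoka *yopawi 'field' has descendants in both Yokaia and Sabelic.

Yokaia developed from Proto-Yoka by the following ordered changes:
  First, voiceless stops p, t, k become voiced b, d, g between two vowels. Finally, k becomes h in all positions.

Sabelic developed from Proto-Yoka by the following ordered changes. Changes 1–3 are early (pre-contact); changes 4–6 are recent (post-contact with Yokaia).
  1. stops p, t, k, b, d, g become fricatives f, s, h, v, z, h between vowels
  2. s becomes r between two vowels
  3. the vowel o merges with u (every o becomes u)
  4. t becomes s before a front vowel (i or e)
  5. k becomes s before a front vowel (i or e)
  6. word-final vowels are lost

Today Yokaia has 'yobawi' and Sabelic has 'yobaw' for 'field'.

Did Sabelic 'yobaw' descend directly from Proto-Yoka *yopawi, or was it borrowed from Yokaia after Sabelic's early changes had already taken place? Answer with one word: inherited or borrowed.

borrowed

If inherited, *yopawi would pass through all of Sabelic's changes:
Sabelic: *yopawi
  yopawi → yofawi   [intervocalic lenition]
  yofawi (rule 2 does not apply)
  yofawi → yufawi   [vowel merger]
  yufawi (rule 4 does not apply)
  yufawi (rule 5 does not apply)
  yufawi → yufaw   [apocope]
  giving Sabelic yufaw.
If borrowed from Yokaia 'yobawi' after the early changes, it would undergo only the recent ones:
  rule 4 (palatalisation): no change (yobawi)
  rule 5 (palatalisation): no change (yobawi)
  rule 6 (apocope): yobawi → yobaw
  ⇒ as a loan: yobaw
Sabelic 'yobaw' matches the loan outcome 'yobaw', not the inherited 'yufaw' — it skipped the early Sabelic changes, so it was borrowed from Yokaia.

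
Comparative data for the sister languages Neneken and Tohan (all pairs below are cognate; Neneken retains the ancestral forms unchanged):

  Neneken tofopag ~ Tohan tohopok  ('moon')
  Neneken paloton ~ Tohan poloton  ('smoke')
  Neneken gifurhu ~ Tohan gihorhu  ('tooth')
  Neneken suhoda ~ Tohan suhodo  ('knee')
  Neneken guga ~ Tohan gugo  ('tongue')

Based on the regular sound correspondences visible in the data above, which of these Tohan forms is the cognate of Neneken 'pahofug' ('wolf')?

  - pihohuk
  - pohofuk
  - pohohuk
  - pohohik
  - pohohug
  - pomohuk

tofopag ~ tohopok, paloton ~ poloton — Neneken a corresponds to Tohan o after a consonant, before a consonant other than r, m, n, p, b, f, v.
gifurhu ~ gihorhu — Neneken f corresponds to Tohan h between vowels (before a back vowel).
tofopag ~ tohopok — Neneken g corresponds to Tohan k word-finally.
Applying these to Neneken 'pahofug':
  pahofug → pohofug   (a→o after a consonant, before a consonant other than r, m, n, p, b, f, v)
  pohofug → pohohug   (f→h between vowels (before a back vowel))
  pohohug → pohohuk   (g→k word-finally)
So the Tohan cognate is 'pohohuk'.

pohohuk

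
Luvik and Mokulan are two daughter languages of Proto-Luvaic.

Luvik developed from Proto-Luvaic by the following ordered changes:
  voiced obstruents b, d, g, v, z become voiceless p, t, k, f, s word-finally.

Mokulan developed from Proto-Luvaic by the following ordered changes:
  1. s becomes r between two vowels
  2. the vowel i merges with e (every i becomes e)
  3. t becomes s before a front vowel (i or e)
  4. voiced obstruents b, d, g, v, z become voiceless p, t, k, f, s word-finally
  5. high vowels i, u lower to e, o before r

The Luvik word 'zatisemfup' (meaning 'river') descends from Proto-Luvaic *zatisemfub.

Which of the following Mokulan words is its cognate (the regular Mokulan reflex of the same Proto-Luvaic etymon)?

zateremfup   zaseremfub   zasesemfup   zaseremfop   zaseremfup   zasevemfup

Mokulan: start from *zatisemfub.
  rule 1 (rhotacism): zatisemfub → zatiremfub
  rule 2 (vowel merger): zatiremfub → zateremfub
  rule 3 (palatalisation): zateremfub → zaseremfub
  rule 4 (final devoicing): zaseremfub → zaseremfup
  rule 5: no change — zaseremfup
  ⇒ Mokulan zaseremfup
Only 'zaseremfup' matches the regular Mokulan development of *zatisemfub.

zaseremfup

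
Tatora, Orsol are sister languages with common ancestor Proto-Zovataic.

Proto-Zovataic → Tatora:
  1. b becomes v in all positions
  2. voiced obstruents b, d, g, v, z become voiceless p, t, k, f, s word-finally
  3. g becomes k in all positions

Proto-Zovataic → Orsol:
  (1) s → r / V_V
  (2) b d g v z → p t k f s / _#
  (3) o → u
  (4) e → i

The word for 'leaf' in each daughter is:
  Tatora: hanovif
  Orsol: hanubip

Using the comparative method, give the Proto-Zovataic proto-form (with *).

*hanobib

Position 7: Tatora has f, Orsol has p. Taking the neighbouring segments as reconstructed: Tatora f could go back to *b or *f or *v; Orsol p could go back to *p or *b — the one source consistent with every daughter is *b.
Position 4: Tatora has o, Orsol has u. Tatora preserves o here (none of its changes turn any other segment into o), so the proto-segment is *o.
This points to *hanobib. Verify forward in each daughter:
Tatora: *hanobib
  hanobib → hanoviv   [unconditioned shift]
  hanoviv → hanovif   [final devoicing]
  hanovif (rule 3 does not apply)
  giving Tatora hanovif.
Orsol: *hanobib > hanobip > hanubip  (by final devoicing, vowel merger)
Only *hanobib yields all of Tatora hanovif, Orsol hanubip.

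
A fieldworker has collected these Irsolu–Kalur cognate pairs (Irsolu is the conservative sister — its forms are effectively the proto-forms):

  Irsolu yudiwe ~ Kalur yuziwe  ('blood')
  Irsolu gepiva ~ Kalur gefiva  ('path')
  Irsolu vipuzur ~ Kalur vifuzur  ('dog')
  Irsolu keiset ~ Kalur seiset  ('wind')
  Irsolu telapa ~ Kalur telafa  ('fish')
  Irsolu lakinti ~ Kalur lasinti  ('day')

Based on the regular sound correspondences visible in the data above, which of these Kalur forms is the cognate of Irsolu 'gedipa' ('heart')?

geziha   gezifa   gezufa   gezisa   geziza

yudiwe ~ yuziwe — Irsolu d corresponds to Kalur z between vowels (before a front vowel).
telapa ~ telafa — Irsolu p corresponds to Kalur f between vowels (before a back vowel).
Applying these to Irsolu 'gedipa':
  gedipa → gezipa   (d→z between vowels (before a front vowel))
  gezipa → gezifa   (p→f between vowels (before a back vowel))
So the Kalur cognate is 'gezifa'.

gezifa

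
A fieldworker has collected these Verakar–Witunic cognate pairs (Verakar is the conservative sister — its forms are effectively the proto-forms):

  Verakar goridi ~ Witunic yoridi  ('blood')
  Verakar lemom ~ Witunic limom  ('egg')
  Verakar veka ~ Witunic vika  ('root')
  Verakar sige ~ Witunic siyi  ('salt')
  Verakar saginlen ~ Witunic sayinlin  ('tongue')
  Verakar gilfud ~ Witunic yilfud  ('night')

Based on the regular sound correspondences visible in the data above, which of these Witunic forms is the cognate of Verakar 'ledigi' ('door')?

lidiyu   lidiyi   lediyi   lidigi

veka ~ vika — Verakar e corresponds to Witunic i after a consonant, before a consonant other than r, m, n, p, b, f, v.
saginlen ~ sayinlin — Verakar g corresponds to Witunic y between vowels (before a front vowel).
Applying these to Verakar 'ledigi':
  ledigi → lidigi   (e→i after a consonant, before a consonant other than r, m, n, p, b, f, v)
  lidigi → lidiyi   (g→y between vowels (before a front vowel))
So the Witunic cognate is 'lidiyi'.

lidiyi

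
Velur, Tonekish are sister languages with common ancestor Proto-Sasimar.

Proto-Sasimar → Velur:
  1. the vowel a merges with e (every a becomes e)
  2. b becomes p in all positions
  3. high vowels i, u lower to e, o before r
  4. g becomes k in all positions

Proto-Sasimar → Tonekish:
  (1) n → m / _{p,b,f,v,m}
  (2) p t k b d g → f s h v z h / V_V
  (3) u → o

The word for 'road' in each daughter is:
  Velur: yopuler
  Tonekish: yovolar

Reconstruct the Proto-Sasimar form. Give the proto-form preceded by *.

*yobular

Position 3: Velur has p, Tonekish has v. Taking the neighbouring segments as reconstructed: Velur p could go back to *p or *b; Tonekish v could go back to *b or *v — the one source consistent with every daughter is *b.
Position 4: Velur has u, Tonekish has o. Velur preserves u here (none of its changes turn any other segment into u), so the proto-segment is *u.
Position 6: Velur has e, Tonekish has a. Tonekish preserves a here (none of its changes turn any other segment into a), so the proto-segment is *a.
The remaining positions agree across the daughters. Check the candidate against every language:
Velur: *yobular
  yobular → yobuler   [vowel merger]
  yobuler → yopuler   [unconditioned shift]
  yopuler (rule 3 does not apply)
  yopuler (rule 4 does not apply)
  giving Velur yopuler.
Tonekish: *yobular > yovular > yovolar  (by intervocalic lenition, vowel merger)
Only *yobular yields all of Velur yopuler, Tonekish yovolar.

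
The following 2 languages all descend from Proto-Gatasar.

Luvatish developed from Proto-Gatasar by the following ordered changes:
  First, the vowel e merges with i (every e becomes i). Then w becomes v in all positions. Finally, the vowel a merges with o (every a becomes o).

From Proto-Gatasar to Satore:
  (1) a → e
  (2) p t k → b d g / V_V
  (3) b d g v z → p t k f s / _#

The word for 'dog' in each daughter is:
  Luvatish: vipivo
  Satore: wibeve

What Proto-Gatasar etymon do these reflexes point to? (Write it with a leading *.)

Position 3: Luvatish has p, Satore has b. Luvatish preserves p here (none of its changes turn any other segment into p), so the proto-segment is *p.
Position 1: Luvatish has v, Satore has w. Satore preserves w here (none of its changes turn any other segment into w), so the proto-segment is *w.
Position 6: Luvatish has o, Satore has e. Taking the neighbouring segments as reconstructed: Luvatish o could go back to *a or *o; Satore e could go back to *a or *e — the one source consistent with every daughter is *a.
Verify the candidate proto-form against each daughter:
Luvatish: *wipeva > wipiva > vipiva > vipivo  (by vowel merger, unconditioned shift, vowel merger)
Satore: start from *wipeva.
  rule 1 (vowel merger): wipeva → wipeve
  rule 2 (intervocalic voicing): wipeve → wibeve
  rule 3: no change — wibeve
  ⇒ Satore wibeve
No other proto-form is consistent with every reflex, so the reconstruction is *wipeva.

*wipeva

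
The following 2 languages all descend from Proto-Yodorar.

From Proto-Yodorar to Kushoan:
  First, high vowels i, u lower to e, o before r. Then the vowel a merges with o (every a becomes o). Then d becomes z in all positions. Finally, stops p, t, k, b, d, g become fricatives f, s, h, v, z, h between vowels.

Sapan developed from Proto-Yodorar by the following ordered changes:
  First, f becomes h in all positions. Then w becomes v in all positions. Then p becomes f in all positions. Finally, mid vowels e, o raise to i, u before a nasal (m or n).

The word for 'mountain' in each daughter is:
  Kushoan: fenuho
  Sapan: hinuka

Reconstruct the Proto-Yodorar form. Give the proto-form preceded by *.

*fenuka

Position 1: Kushoan has f, Sapan has h. Taking the neighbouring segments as reconstructed: Kushoan f can only go back to *f; Sapan h could go back to *f or *h — the one source consistent with every daughter is *f.
Position 6: Kushoan has o, Sapan has a. Sapan preserves a here (none of its changes turn any other segment into a), so the proto-segment is *a.
This points to *fenuka. Verify forward in each daughter:
Kushoan: start from *fenuka.
  rule 1: no change — fenuka
  rule 2 (vowel merger): fenuka → fenuko
  rule 3: no change — fenuko
  rule 4 (intervocalic lenition): fenuko → fenuho
  ⇒ Kushoan fenuho
Sapan: *fenuka
  fenuka → henuka   [unconditioned shift]
  henuka (rule 2 does not apply)
  henuka (rule 3 does not apply)
  henuka → hinuka   [pre-nasal raising]
  giving Sapan hinuka.
No other proto-form is consistent with every reflex, so the reconstruction is *fenuka.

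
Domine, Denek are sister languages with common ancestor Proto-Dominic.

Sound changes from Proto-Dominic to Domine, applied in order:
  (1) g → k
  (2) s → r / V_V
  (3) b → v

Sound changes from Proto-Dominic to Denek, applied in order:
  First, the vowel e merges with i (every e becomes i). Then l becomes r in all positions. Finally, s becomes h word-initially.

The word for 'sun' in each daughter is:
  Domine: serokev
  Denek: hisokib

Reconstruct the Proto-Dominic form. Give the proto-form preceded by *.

Position 3: Domine has r, Denek has s. Denek preserves s here (none of its changes turn any other segment into s), so the proto-segment is *s.
Position 7: Domine has v, Denek has b. Denek preserves b here (none of its changes turn any other segment into b), so the proto-segment is *b.
This points to *sesokeb. Verify forward in each daughter:
Domine: start from *sesokeb.
  rule 1: no change — sesokeb
  rule 2 (rhotacism): sesokeb → serokeb
  rule 3 (unconditioned shift): serokeb → serokev
  ⇒ Domine serokev
Denek: *sesokeb
  sesokeb → sisokib   [vowel merger]
  sisokib (rule 2 does not apply)
  sisokib → hisokib   [debuccalisation]
  giving Denek hisokib.
*sesokeb is the unique common source.

*sesokeb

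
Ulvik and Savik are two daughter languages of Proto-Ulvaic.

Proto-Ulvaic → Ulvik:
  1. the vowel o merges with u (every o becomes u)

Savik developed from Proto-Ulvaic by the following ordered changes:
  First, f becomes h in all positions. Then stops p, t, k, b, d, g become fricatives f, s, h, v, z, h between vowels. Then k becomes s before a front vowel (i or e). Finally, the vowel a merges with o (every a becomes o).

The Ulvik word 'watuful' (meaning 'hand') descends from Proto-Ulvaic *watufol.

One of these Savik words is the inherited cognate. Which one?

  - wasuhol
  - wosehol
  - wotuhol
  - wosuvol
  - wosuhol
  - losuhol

wosuhol

Savik: *watufol > watuhol > wasuhol > wosuhol  (by unconditioned shift, intervocalic lenition, vowel merger)
The other candidates each miss or misapply at least one Savik change.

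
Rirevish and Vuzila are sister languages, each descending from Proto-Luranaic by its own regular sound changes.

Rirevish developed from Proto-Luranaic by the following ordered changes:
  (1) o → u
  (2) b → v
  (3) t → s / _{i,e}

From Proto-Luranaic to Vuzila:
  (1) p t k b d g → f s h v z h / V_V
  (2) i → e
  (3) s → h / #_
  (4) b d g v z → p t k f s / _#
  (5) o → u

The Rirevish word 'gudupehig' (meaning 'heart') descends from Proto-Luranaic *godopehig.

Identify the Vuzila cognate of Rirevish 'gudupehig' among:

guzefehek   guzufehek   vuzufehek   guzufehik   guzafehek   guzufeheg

Vuzila: *godopehig
  godopehig → gozofehig   [intervocalic lenition]
  gozofehig → gozofeheg   [vowel merger]
  gozofeheg (rule 3 does not apply)
  gozofeheg → gozofehek   [final devoicing]
  gozofehek → guzufehek   [vowel merger]
  giving Vuzila guzufehek.
Among the options, 'guzufehek' alone shows every Vuzila change applied in order.

guzufehek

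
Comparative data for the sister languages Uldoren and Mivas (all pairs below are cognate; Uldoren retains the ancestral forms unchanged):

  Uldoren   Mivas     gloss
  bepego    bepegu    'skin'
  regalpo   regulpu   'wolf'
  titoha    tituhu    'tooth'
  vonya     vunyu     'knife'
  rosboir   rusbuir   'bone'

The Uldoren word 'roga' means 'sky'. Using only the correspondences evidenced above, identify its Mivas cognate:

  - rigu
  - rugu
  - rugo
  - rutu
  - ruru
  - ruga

rugu

titoha ~ tituhu, rosboir ~ rusbuir — Uldoren o corresponds to Mivas u after a consonant, before a consonant other than r, m, n, p, b, f, v.
titoha ~ tituhu, vonya ~ vunyu — Uldoren a corresponds to Mivas u word-finally.
Applying these to Uldoren 'roga':
  roga → ruga   (o→u after a consonant, before a consonant other than r, m, n, p, b, f, v)
  ruga → rugu   (a→u word-finally)
So the Mivas cognate is 'rugu'.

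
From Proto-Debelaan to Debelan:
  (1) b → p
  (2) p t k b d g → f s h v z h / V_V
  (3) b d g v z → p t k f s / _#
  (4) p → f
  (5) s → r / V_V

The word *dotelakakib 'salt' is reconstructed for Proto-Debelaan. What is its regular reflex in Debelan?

Debelan: start from *dotelakakib.
  rule 1 (unconditioned shift): dotelakakib → dotelakakip
  rule 2 (intervocalic lenition): dotelakakip → doselahahip
  rule 3: no change — doselahahip
  rule 4 (unconditioned shift): doselahahip → doselahahif
  rule 5 (rhotacism): doselahahif → dorelahahif
  ⇒ Debelan dorelahahif

dorelahahif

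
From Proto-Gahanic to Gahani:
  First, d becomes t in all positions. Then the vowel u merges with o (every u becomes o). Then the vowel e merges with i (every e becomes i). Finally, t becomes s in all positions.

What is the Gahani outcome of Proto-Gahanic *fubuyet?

foboyis

Gahani: *fubuyet
  fubuyet (rule 1 does not apply)
  fubuyet → foboyet   [vowel merger]
  foboyet → foboyit   [vowel merger]
  foboyit → foboyis   [unconditioned shift]
  giving Gahani foboyis.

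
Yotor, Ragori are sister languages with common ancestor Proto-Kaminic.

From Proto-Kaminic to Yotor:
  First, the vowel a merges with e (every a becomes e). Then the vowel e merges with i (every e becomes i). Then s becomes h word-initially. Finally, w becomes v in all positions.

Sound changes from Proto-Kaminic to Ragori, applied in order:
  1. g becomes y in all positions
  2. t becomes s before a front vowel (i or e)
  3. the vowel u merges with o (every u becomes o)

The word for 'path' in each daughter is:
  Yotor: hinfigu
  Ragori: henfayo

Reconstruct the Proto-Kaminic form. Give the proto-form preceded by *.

*henfagu

Position 7: Yotor has u, Ragori has o. Yotor preserves u here (none of its changes turn any other segment into u), so the proto-segment is *u.
Position 5: Yotor has i, Ragori has a. Ragori preserves a here (none of its changes turn any other segment into a), so the proto-segment is *a.
Position 2: Yotor has i, Ragori has e. Ragori preserves e here (none of its changes turn any other segment into e), so the proto-segment is *e.
This points to *henfagu. Verify forward in each daughter:
Yotor: start from *henfagu.
  rule 1 (vowel merger): henfagu → henfegu
  rule 2 (vowel merger): henfegu → hinfigu
  rule 3: no change — hinfigu
  rule 4: no change — hinfigu
  ⇒ Yotor hinfigu
Ragori: *henfagu
  henfagu → henfayu   [unconditioned shift]
  henfayu (rule 2 does not apply)
  henfayu → henfayo   [vowel merger]
  giving Ragori henfayo.
No other proto-form is consistent with every reflex, so the reconstruction is *henfagu.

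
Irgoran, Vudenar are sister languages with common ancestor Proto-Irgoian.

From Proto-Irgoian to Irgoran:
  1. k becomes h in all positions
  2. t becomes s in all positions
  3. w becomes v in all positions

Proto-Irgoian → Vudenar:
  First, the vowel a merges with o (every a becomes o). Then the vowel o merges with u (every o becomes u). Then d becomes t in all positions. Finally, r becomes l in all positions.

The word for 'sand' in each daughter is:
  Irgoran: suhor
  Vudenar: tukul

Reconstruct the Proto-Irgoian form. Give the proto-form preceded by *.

*tukor

Position 4: Irgoran has o, Vudenar has u. Irgoran preserves o here (none of its changes turn any other segment into o), so the proto-segment is *o.
Position 1: Irgoran has s, Vudenar has t. Taking the neighbouring segments as reconstructed: Irgoran s could go back to *t or *s; Vudenar t could go back to *t or *d — the one source consistent with every daughter is *t.
Position 3: Irgoran has h, Vudenar has k. Vudenar preserves k here (none of its changes turn any other segment into k), so the proto-segment is *k.
Verify the candidate proto-form against each daughter:
Irgoran: start from *tukor.
  rule 1 (unconditioned shift): tukor → tuhor
  rule 2 (unconditioned shift): tuhor → suhor
  rule 3: no change — suhor
  ⇒ Irgoran suhor
Vudenar: *tukor
  tukor (rule 1 does not apply)
  tukor → tukur   [vowel merger]
  tukur (rule 3 does not apply)
  tukur → tukul   [unconditioned shift]
  giving Vudenar tukul.
Only *tukor yields all of Irgoran suhor, Vudenar tukul.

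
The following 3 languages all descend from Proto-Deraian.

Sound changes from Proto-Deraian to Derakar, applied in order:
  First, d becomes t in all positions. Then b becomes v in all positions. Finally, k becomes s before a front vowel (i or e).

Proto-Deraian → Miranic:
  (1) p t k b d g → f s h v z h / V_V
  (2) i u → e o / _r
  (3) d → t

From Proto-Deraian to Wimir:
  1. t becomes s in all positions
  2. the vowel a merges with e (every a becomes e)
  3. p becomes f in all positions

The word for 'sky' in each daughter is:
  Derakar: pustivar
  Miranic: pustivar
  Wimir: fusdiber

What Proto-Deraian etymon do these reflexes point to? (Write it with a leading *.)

Position 1: Derakar has p, Miranic has p, Wimir has f. Derakar preserves p here (none of its changes turn any other segment into p), so the proto-segment is *p.
Position 6: Derakar has v, Miranic has v, Wimir has b. Wimir preserves b here (none of its changes turn any other segment into b), so the proto-segment is *b.
Position 7: Derakar has a, Miranic has a, Wimir has e. Derakar preserves a here (none of its changes turn any other segment into a), so the proto-segment is *a.
Continuing position by position gives *pusdibar; check it forward:
Derakar: start from *pusdibar.
  rule 1 (unconditioned shift): pusdibar → pustibar
  rule 2 (unconditioned shift): pustibar → pustivar
  rule 3: no change — pustivar
  ⇒ Derakar pustivar
Miranic: *pusdibar > pusdivar > pustivar  (by intervocalic lenition, unconditioned shift)
Wimir: *pusdibar > pusdiber > fusdiber  (by vowel merger, unconditioned shift)
*pusdibar is the unique common source.

*pusdibar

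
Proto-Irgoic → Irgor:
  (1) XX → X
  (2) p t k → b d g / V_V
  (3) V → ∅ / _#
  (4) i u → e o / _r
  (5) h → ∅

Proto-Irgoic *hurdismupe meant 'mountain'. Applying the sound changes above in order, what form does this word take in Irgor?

ordismub

Irgor: *hurdismupe > hurdismube > hurdismub > hordismub > ordismub  (by intervocalic voicing, apocope, pre-rhotic lowering, h-loss)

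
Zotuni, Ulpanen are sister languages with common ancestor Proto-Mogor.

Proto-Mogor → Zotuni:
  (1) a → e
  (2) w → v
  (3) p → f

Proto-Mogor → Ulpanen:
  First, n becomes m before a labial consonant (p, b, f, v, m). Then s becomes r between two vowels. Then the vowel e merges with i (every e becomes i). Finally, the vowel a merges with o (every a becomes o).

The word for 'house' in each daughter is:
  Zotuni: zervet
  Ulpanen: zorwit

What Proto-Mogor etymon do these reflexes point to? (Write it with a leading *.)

*zarwet

Position 4: Zotuni has v, Ulpanen has w. Ulpanen preserves w here (none of its changes turn any other segment into w), so the proto-segment is *w.
Position 5: Zotuni has e, Ulpanen has i. Taking the neighbouring segments as reconstructed: Zotuni e could go back to *a or *e; Ulpanen i could go back to *e or *i — the one source consistent with every daughter is *e.
This points to *zarwet. Verify forward in each daughter:
Zotuni: *zarwet
  zarwet → zerwet   [vowel merger]
  zerwet → zervet   [unconditioned shift]
  zervet (rule 3 does not apply)
  giving Zotuni zervet.
Ulpanen: *zarwet > zarwit > zorwit  (by vowel merger, vowel merger)
No other proto-form is consistent with every reflex, so the reconstruction is *zarwet.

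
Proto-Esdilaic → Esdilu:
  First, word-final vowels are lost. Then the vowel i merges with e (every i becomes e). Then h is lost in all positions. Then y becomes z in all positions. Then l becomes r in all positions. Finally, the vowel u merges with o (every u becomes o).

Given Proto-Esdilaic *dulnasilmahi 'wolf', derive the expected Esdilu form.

Esdilu: start from *dulnasilmahi.
  rule 1 (apocope): dulnasilmahi → dulnasilmah
  rule 2 (vowel merger): dulnasilmah → dulnaselmah
  rule 3 (h-loss): dulnaselmah → dulnaselma
  rule 4: no change — dulnaselma
  rule 5 (unconditioned shift): dulnaselma → durnaserma
  rule 6 (vowel merger): durnaserma → dornaserma
  ⇒ Esdilu dornaserma

dornaserma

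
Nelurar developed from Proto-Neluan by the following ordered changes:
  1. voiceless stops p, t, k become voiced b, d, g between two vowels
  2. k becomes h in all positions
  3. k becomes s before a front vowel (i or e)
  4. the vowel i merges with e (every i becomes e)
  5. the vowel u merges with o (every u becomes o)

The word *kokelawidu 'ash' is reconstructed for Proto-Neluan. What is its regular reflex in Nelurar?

Nelurar: start from *kokelawidu.
  rule 1 (intervocalic voicing): kokelawidu → kogelawidu
  rule 2 (unconditioned shift): kogelawidu → hogelawidu
  rule 3: no change — hogelawidu
  rule 4 (vowel merger): hogelawidu → hogelawedu
  rule 5 (vowel merger): hogelawedu → hogelawedo
  ⇒ Nelurar hogelawedo

hogelawedo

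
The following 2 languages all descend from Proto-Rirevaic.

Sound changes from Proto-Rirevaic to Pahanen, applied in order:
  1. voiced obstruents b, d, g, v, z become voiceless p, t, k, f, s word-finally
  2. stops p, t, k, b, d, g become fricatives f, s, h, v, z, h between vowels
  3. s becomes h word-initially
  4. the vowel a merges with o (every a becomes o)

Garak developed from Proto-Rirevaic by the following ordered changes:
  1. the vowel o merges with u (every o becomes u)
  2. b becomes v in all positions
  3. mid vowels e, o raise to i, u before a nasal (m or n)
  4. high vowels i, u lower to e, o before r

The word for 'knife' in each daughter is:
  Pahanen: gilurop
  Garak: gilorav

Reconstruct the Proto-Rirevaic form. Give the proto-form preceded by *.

Position 7: Pahanen has p, Garak has v. Taking the neighbouring segments as reconstructed: Pahanen p could go back to *p or *b; Garak v could go back to *b or *v — the one source consistent with every daughter is *b.
Position 4: Pahanen has u, Garak has o. Pahanen preserves u here (none of its changes turn any other segment into u), so the proto-segment is *u.
Continuing position by position gives *gilurab; check it forward:
Pahanen: *gilurab
  gilurab → gilurap   [final devoicing]
  gilurap (rule 2 does not apply)
  gilurap (rule 3 does not apply)
  gilurap → gilurop   [vowel merger]
  giving Pahanen gilurop.
Garak: start from *gilurab.
  rule 1: no change — gilurab
  rule 2 (unconditioned shift): gilurab → gilurav
  rule 3: no change — gilurav
  rule 4 (pre-rhotic lowering): gilurav → gilorav
  ⇒ Garak gilorav
*gilurab is the unique common source.

*gilurab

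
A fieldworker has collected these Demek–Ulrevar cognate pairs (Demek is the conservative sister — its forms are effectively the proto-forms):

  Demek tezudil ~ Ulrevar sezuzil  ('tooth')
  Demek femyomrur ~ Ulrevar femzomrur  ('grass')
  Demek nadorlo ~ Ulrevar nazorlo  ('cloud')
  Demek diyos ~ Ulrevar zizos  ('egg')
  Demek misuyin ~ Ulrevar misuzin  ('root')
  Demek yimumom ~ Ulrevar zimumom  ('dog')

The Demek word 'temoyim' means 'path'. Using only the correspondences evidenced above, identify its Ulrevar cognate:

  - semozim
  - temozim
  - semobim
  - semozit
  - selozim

semozim

tezudil ~ sezuzil — Demek t corresponds to Ulrevar s word-initially before a front vowel.
misuyin ~ misuzin — Demek y corresponds to Ulrevar z between vowels (before a front vowel).
Applying these to Demek 'temoyim':
  temoyim → semoyim   (t→s word-initially before a front vowel)
  semoyim → semozim   (y→z between vowels (before a front vowel))
So the Ulrevar cognate is 'semozim'.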